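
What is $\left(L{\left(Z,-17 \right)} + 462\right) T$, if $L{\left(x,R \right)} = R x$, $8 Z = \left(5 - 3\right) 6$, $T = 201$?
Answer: $\frac{175473}{2} \approx 87737.0$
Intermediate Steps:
$Z = \frac{3}{2}$ ($Z = \frac{\left(5 - 3\right) 6}{8} = \frac{2 \cdot 6}{8} = \frac{1}{8} \cdot 12 = \frac{3}{2} \approx 1.5$)
$\left(L{\left(Z,-17 \right)} + 462\right) T = \left(\left(-17\right) \frac{3}{2} + 462\right) 201 = \left(- \frac{51}{2} + 462\right) 201 = \frac{873}{2} \cdot 201 = \frac{175473}{2}$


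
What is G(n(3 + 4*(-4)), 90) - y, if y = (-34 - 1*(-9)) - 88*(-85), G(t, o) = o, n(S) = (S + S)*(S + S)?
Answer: -7365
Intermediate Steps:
n(S) = 4*S² (n(S) = (2*S)*(2*S) = 4*S²)
y = 7455 (y = (-34 + 9) + 7480 = -25 + 7480 = 7455)
G(n(3 + 4*(-4)), 90) - y = 90 - 1*7455 = 90 - 7455 = -7365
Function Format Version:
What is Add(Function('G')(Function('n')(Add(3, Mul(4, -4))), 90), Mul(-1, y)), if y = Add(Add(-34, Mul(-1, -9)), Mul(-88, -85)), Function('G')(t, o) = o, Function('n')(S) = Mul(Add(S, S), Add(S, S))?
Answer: -7365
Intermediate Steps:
Function('n')(S) = Mul(4, Pow(S, 2)) (Function('n')(S) = Mul(Mul(2, S), Mul(2, S)) = Mul(4, Pow(S, 2)))
y = 7455 (y = Add(Add(-34, 9), 7480) = Add(-25, 7480) = 7455)
Add(Function('G')(Function('n')(Add(3, Mul(4, -4))), 90), Mul(-1, y)) = Add(90, Mul(-1, 7455)) = Add(90, -7455) = -7365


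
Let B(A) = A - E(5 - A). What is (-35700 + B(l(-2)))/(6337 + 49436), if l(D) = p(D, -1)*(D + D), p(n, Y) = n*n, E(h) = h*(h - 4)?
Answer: -36073/55773 ≈ -0.64678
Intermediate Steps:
E(h) = h*(-4 + h)
p(n, Y) = n²
l(D) = 2*D³ (l(D) = D²*(D + D) = D²*(2*D) = 2*D³)
B(A) = A - (1 - A)*(5 - A) (B(A) = A - (5 - A)*(-4 + (5 - A)) = A - (5 - A)*(1 - A) = A - (1 - A)*(5 - A))
(-35700 + B(l(-2)))/(6337 + 49436) = (-35700 + (2*(-2)³ - (-1 + 2*(-2)³)*(-5 + 2*(-2)³)))/(6337 + 49436) = (-35700 + (2*(-8) - (-1 + 2*(-8))*(-5 + 2*(-8))))/55773 = (-35700 + (-16 - (-1 - 16)*(-5 - 16)))*(1/55773) = (-35700 + (-16 - 1*(-17)*(-21)))*(1/55773) = (-35700 + (-16 - 357))*(1/55773) = (-35700 - 373)*(1/55773) = -36073*1/55773 = -36073/55773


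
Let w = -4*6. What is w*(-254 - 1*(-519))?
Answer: -6360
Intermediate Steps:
w = -24
w*(-254 - 1*(-519)) = -24*(-254 - 1*(-519)) = -24*(-254 + 519) = -24*265 = -6360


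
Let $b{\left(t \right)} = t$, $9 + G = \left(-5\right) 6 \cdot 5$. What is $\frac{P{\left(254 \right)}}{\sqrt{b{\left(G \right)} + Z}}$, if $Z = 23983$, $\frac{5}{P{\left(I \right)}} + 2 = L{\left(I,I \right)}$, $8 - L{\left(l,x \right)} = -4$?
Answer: $\frac{\sqrt{1489}}{11912} \approx 0.0032394$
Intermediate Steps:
$L{\left(l,x \right)} = 12$ ($L{\left(l,x \right)} = 8 - -4 = 8 + 4 = 12$)
$P{\left(I \right)} = \frac{1}{2}$ ($P{\left(I \right)} = \frac{5}{-2 + 12} = \frac{5}{10} = 5 \cdot \frac{1}{10} = \frac{1}{2}$)
$G = -159$ ($G = -9 + \left(-5\right) 6 \cdot 5 = -9 - 150 = -159$)
$\frac{P{\left(254 \right)}}{\sqrt{b{\left(G \right)} + Z}} = \frac{1}{2 \sqrt{-159 + 23983}} = \frac{1}{2 \sqrt{23824}} = \frac{1}{2 \cdot 4 \sqrt{1489}} = \frac{\frac{1}{5956} \sqrt{1489}}{2} = \frac{\sqrt{1489}}{11912}$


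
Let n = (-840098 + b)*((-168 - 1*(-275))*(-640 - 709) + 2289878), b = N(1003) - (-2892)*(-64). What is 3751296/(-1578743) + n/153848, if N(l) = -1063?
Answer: -3476160821901780753/242886453064 ≈ -1.4312e+7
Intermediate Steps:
b = -186151 (b = -1063 - (-2892)*(-64) = -1063 - 1*185088 = -1063 - 185088 = -186151)
n = -2201853148215 (n = (-840098 - 186151)*((-168 - 1*(-275))*(-640 - 709) + 2289878) = -1026249*((-168 + 275)*(-1349) + 2289878) = -1026249*(107*(-1349) + 2289878) = -1026249*(-144343 + 2289878) = -1026249*2145535 = -2201853148215)
3751296/(-1578743) + n/153848 = 3751296/(-1578743) - 2201853148215/153848 = 3751296*(-1/1578743) - 2201853148215*1/153848 = -3751296/1578743 - 2201853148215/153848 = -3476160821901780753/242886453064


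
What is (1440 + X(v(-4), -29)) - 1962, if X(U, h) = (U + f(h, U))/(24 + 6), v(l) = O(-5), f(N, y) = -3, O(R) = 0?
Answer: -5221/10 ≈ -522.10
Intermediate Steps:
v(l) = 0
X(U, h) = -⅒ + U/30 (X(U, h) = (U - 3)/(24 + 6) = (-3 + U)/30 = (-3 + U)*(1/30) = -⅒ + U/30)
(1440 + X(v(-4), -29)) - 1962 = (1440 + (-⅒ + (1/30)*0)) - 1962 = (1440 + (-⅒ + 0)) - 1962 = (1440 - ⅒) - 1962 = 14399/10 - 1962 = -5221/10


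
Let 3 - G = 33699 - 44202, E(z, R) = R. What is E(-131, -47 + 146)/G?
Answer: 33/3502 ≈ 0.0094232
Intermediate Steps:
G = 10506 (G = 3 - (33699 - 44202) = 3 - 1*(-10503) = 3 + 10503 = 10506)
E(-131, -47 + 146)/G = (-47 + 146)/10506 = 99*(1/10506) = 33/3502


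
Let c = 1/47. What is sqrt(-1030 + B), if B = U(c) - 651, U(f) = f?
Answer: I*sqrt(3713282)/47 ≈ 41.0*I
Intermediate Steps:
c = 1/47 ≈ 0.021277
B = -30596/47 (B = 1/47 - 651 = -30596/47 ≈ -650.98)
sqrt(-1030 + B) = sqrt(-1030 - 30596/47) = sqrt(-79006/47) = I*sqrt(3713282)/47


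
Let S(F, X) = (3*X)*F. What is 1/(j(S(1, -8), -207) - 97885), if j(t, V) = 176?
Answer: -1/97709 ≈ -1.0234e-5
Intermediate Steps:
S(F, X) = 3*F*X
1/(j(S(1, -8), -207) - 97885) = 1/(176 - 97885) = 1/(-97709) = -1/97709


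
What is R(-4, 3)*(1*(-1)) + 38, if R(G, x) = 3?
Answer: 35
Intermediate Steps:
R(-4, 3)*(1*(-1)) + 38 = 3*(1*(-1)) + 38 = 3*(-1) + 38 = -3 + 38 = 35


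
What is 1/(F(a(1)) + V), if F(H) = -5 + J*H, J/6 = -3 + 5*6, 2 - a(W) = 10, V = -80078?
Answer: -1/81379 ≈ -1.2288e-5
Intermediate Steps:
a(W) = -8 (a(W) = 2 - 1*10 = 2 - 10 = -8)
J = 162 (J = 6*(-3 + 5*6) = 6*(-3 + 30) = 6*27 = 162)
F(H) = -5 + 162*H
1/(F(a(1)) + V) = 1/((-5 + 162*(-8)) - 80078) = 1/((-5 - 1296) - 80078) = 1/(-1301 - 80078) = 1/(-81379) = -1/81379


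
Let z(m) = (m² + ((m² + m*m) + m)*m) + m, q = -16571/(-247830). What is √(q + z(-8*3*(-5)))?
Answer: √214042776046578930/247830 ≈ 1866.8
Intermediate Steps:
q = 16571/247830 (q = -16571*(-1/247830) = 16571/247830 ≈ 0.066864)
z(m) = m + m² + m*(m + 2*m²) (z(m) = (m² + ((m² + m²) + m)*m) + m = (m² + (2*m² + m)*m) + m = (m² + (m + 2*m²)*m) + m = (m² + m*(m + 2*m²)) + m = m + m² + m*(m + 2*m²))
√(q + z(-8*3*(-5))) = √(16571/247830 + (-8*3*(-5))*(1 + 2*(-8*3*(-5)) + 2*(-8*3*(-5))²)) = √(16571/247830 + (-24*(-5))*(1 + 2*(-24*(-5)) + 2*(-24*(-5))²)) = √(16571/247830 + 120*(1 + 2*120 + 2*120²)) = √(16571/247830 + 120*(1 + 240 + 2*14400)) = √(16571/247830 + 120*(1 + 240 + 28800)) = √(16571/247830 + 120*29041) = √(16571/247830 + 3484920) = √(863667740171/247830) = √214042776046578930/247830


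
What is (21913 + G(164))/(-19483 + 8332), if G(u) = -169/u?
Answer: -3593563/1828764 ≈ -1.9650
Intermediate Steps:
(21913 + G(164))/(-19483 + 8332) = (21913 - 169/164)/(-19483 + 8332) = (21913 - 169*1/164)/(-11151) = (21913 - 169/164)*(-1/11151) = (3593563/164)*(-1/11151) = -3593563/1828764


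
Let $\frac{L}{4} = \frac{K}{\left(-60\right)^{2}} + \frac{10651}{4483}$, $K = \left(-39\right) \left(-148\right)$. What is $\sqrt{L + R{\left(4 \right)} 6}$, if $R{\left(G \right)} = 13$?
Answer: $\frac{\sqrt{424681399677}}{67245} \approx 9.6911$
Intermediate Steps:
$K = 5772$
$L = \frac{5351623}{336225}$ ($L = 4 \left(\frac{5772}{\left(-60\right)^{2}} + \frac{10651}{4483}\right) = 4 \left(\frac{5772}{3600} + 10651 \cdot \frac{1}{4483}\right) = 4 \left(5772 \cdot \frac{1}{3600} + \frac{10651}{4483}\right) = 4 \left(\frac{481}{300} + \frac{10651}{4483}\right) = 4 \cdot \frac{5351623}{1344900} = \frac{5351623}{336225} \approx 15.917$)
$\sqrt{L + R{\left(4 \right)} 6} = \sqrt{\frac{5351623}{336225} + 13 \cdot 6} = \sqrt{\frac{5351623}{336225} + 78} = \sqrt{\frac{31577173}{336225}} = \frac{\sqrt{424681399677}}{67245}$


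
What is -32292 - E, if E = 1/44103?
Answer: -1424174077/44103 ≈ -32292.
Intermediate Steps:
E = 1/44103 ≈ 2.2674e-5
-32292 - E = -32292 - 1*1/44103 = -32292 - 1/44103 = -1424174077/44103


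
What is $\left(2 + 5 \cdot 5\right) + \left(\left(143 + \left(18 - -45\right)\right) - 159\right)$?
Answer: $74$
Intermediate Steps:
$\left(2 + 5 \cdot 5\right) + \left(\left(143 + \left(18 - -45\right)\right) - 159\right) = \left(2 + 25\right) + \left(\left(143 + \left(18 + 45\right)\right) - 159\right) = 27 + \left(\left(143 + 63\right) - 159\right) = 27 + \left(206 - 159\right) = 27 + 47 = 74$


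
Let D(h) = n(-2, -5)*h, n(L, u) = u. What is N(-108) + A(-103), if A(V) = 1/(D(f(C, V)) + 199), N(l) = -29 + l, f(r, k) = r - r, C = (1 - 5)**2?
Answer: -27262/199 ≈ -136.99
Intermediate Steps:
C = 16 (C = (-4)**2 = 16)
f(r, k) = 0
D(h) = -5*h
A(V) = 1/199 (A(V) = 1/(-5*0 + 199) = 1/(0 + 199) = 1/199)
N(-108) + A(-103) = (-29 - 108) + 1/199 = -137 + 1/199 = -27262/199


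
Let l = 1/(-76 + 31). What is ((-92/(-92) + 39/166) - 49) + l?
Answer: -356971/7470 ≈ -47.787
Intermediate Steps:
l = -1/45 (l = 1/(-45) = -1/45 ≈ -0.022222)
((-92/(-92) + 39/166) - 49) + l = ((-92/(-92) + 39/166) - 49) - 1/45 = ((-92*(-1/92) + 39*(1/166)) - 49) - 1/45 = ((1 + 39/166) - 49) - 1/45 = (205/166 - 49) - 1/45 = -7929/166 - 1/45 = -356971/7470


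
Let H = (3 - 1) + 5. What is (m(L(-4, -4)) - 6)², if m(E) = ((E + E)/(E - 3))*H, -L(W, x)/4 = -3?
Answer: 1444/9 ≈ 160.44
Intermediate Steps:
L(W, x) = 12 (L(W, x) = -4*(-3) = 12)
H = 7 (H = 2 + 5 = 7)
m(E) = 14*E/(-3 + E) (m(E) = ((E + E)/(E - 3))*7 = ((2*E)/(-3 + E))*7 = (2*E/(-3 + E))*7 = 14*E/(-3 + E))
(m(L(-4, -4)) - 6)² = (14*12/(-3 + 12) - 6)² = (14*12/9 - 6)² = (14*12*(⅑) - 6)² = (56/3 - 6)² = (38/3)² = 1444/9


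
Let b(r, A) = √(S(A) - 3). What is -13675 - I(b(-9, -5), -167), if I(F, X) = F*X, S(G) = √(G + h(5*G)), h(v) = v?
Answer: -13675 + 167*√(-3 + I*√30) ≈ -13462.0 + 359.05*I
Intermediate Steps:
S(G) = √6*√G (S(G) = √(G + 5*G) = √(6*G) = √6*√G)
b(r, A) = √(-3 + √6*√A) (b(r, A) = √(√6*√A - 3) = √(-3 + √6*√A))
-13675 - I(b(-9, -5), -167) = -13675 - √(-3 + √6*√(-5))*(-167) = -13675 - √(-3 + √6*(I*√5))*(-167) = -13675 - √(-3 + I*√30)*(-167) = -13675 - (-167)*√(-3 + I*√30) = -13675 + 167*√(-3 + I*√30)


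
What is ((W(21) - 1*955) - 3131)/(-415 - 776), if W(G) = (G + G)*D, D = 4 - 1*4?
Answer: 1362/397 ≈ 3.4307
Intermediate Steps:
D = 0 (D = 4 - 4 = 0)
W(G) = 0 (W(G) = (G + G)*0 = (2*G)*0 = 0)
((W(21) - 1*955) - 3131)/(-415 - 776) = ((0 - 1*955) - 3131)/(-415 - 776) = ((0 - 955) - 3131)/(-1191) = (-955 - 3131)*(-1/1191) = -4086*(-1/1191) = 1362/397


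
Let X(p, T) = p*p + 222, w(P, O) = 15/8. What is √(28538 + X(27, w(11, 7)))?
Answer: √29489 ≈ 171.72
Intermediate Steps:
w(P, O) = 15/8 (w(P, O) = 15*(⅛) = 15/8)
X(p, T) = 222 + p² (X(p, T) = p² + 222 = 222 + p²)
√(28538 + X(27, w(11, 7))) = √(28538 + (222 + 27²)) = √(28538 + (222 + 729)) = √(28538 + 951) = √29489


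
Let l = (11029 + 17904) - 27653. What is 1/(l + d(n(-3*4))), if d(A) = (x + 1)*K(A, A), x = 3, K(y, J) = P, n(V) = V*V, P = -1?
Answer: 1/1276 ≈ 0.00078370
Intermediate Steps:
n(V) = V²
K(y, J) = -1
d(A) = -4 (d(A) = (3 + 1)*(-1) = 4*(-1) = -4)
l = 1280 (l = 28933 - 27653 = 1280)
1/(l + d(n(-3*4))) = 1/(1280 - 4) = 1/1276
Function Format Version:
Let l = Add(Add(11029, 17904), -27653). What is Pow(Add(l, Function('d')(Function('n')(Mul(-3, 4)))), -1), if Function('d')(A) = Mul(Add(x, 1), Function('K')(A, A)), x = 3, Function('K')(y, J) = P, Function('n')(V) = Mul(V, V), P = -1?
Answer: Rational(1, 1276) ≈ 0.00078370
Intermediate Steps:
Function('n')(V) = Pow(V, 2)
Function('K')(y, J) = -1
Function('d')(A) = -4 (Function('d')(A) = Mul(Add(3, 1), -1) = Mul(4, -1) = -4)
l = 1280 (l = Add(28933, -27653) = 1280)
Pow(Add(l, Function('d')(Function('n')(Mul(-3, 4)))), -1) = Pow(Add(1280, -4), -1) = Pow(1276, -1) = Rational(1, 1276)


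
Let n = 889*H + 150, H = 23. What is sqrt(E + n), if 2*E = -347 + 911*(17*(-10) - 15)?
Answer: 2*I*sqrt(15961) ≈ 252.67*I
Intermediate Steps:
n = 20597 (n = 889*23 + 150 = 20447 + 150 = 20597)
E = -84441 (E = (-347 + 911*(17*(-10) - 15))/2 = (-347 + 911*(-170 - 15))/2 = (-347 + 911*(-185))/2 = (-347 - 168535)/2 = (1/2)*(-168882) = -84441)
sqrt(E + n) = sqrt(-84441 + 20597) = sqrt(-63844) = 2*I*sqrt(15961)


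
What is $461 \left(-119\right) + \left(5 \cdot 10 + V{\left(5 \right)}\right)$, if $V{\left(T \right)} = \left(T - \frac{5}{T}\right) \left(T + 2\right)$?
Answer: $-54781$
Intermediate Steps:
$V{\left(T \right)} = \left(2 + T\right) \left(T - \frac{5}{T}\right)$ ($V{\left(T \right)} = \left(T - \frac{5}{T}\right) \left(2 + T\right) = \left(2 + T\right) \left(T - \frac{5}{T}\right)$)
$461 \left(-119\right) + \left(5 \cdot 10 + V{\left(5 \right)}\right) = 461 \left(-119\right) + \left(5 \cdot 10 + \left(-5 + 5^{2} - \frac{10}{5} + 2 \cdot 5\right)\right) = -54859 + \left(50 + \left(-5 + 25 - 2 + 10\right)\right) = -54859 + \left(50 + 28\right) = -54859 + 78 = -54781$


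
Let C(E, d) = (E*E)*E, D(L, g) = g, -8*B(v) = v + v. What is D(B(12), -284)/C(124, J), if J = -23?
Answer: -71/476656 ≈ -0.00014895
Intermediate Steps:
B(v) = -v/4 (B(v) = -(v + v)/8 = -v/4)
C(E, d) = E³ (C(E, d) = E²*E = E³)
D(B(12), -284)/C(124, J) = -284/(124³) = -284/1906624 = -284*1/1906624 = -71/476656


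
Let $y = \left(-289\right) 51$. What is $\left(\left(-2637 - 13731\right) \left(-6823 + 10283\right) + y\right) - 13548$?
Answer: $-56661567$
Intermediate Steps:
$y = -14739$
$\left(\left(-2637 - 13731\right) \left(-6823 + 10283\right) + y\right) - 13548 = \left(\left(-2637 - 13731\right) \left(-6823 + 10283\right) - 14739\right) - 13548 = \left(\left(-16368\right) 3460 - 14739\right) - 13548 = \left(-56633280 - 14739\right) - 13548 = -56648019 - 13548 = -56661567$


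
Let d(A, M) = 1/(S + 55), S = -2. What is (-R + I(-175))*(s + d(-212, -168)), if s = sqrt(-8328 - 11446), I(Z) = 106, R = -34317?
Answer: 34423/53 + 34423*I*sqrt(19774) ≈ 649.49 + 4.8406e+6*I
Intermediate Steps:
d(A, M) = 1/53 (d(A, M) = 1/(-2 + 55) = 1/53)
s = I*sqrt(19774) (s = sqrt(-19774) = I*sqrt(19774) ≈ 140.62*I)
(-R + I(-175))*(s + d(-212, -168)) = (-1*(-34317) + 106)*(I*sqrt(19774) + 1/53) = (34317 + 106)*(1/53 + I*sqrt(19774)) = 34423*(1/53 + I*sqrt(19774)) = 34423/53 + 34423*I*sqrt(19774)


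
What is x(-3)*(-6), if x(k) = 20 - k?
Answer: -138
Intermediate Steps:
x(-3)*(-6) = (20 - 1*(-3))*(-6) = (20 + 3)*(-6) = 23*(-6) = -138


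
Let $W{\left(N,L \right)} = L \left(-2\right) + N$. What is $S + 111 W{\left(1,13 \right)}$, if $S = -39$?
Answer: $-2814$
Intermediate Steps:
$W{\left(N,L \right)} = N - 2 L$ ($W{\left(N,L \right)} = - 2 L + N = N - 2 L$)
$S + 111 W{\left(1,13 \right)} = -39 + 111 \left(1 - 26\right) = -39 + 111 \left(-25\right) = -39 - 2775 = -2814$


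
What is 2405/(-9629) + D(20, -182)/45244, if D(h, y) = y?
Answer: -55282149/217827238 ≈ -0.25379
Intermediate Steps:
2405/(-9629) + D(20, -182)/45244 = 2405/(-9629) - 182/45244 = 2405*(-1/9629) - 182*1/45244 = -2405/9629 - 91/22622 = -55282149/217827238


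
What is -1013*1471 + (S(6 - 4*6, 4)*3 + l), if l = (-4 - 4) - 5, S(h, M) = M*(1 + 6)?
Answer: -1490052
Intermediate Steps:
S(h, M) = 7*M (S(h, M) = M*7 = 7*M)
l = -13 (l = -8 - 5 = -13)
-1013*1471 + (S(6 - 4*6, 4)*3 + l) = -1013*1471 + ((7*4)*3 - 13) = -1490123 + (28*3 - 13) = -1490123 + (84 - 13) = -1490123 + 71 = -1490052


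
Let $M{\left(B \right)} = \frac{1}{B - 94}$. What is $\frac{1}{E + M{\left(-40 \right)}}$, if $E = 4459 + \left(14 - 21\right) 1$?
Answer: $\frac{134}{596567} \approx 0.00022462$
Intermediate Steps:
$E = 4452$ ($E = 4459 - 7 = 4452$)
$M{\left(B \right)} = \frac{1}{-94 + B}$
$\frac{1}{E + M{\left(-40 \right)}} = \frac{1}{4452 + \frac{1}{-94 - 40}} = \frac{1}{4452 + \frac{1}{-134}} = \frac{1}{4452 - \frac{1}{134}} = \frac{1}{\frac{596567}{134}} = \frac{134}{596567}$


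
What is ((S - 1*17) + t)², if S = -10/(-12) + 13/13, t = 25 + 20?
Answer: 32041/36 ≈ 890.03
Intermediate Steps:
t = 45
S = 11/6 (S = -10*(-1/12) + 13*(1/13) = ⅚ + 1 = 11/6 ≈ 1.8333)
((S - 1*17) + t)² = ((11/6 - 1*17) + 45)² = ((11/6 - 17) + 45)² = (-91/6 + 45)² = (179/6)² = 32041/36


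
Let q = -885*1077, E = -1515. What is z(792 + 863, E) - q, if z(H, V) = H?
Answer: 954800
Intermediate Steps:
q = -953145
z(792 + 863, E) - q = (792 + 863) - 1*(-953145) = 1655 + 953145 = 954800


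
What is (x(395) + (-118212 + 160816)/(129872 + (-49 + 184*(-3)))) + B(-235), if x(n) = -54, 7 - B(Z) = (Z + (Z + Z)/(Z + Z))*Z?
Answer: -7114645423/129271 ≈ -55037.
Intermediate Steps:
B(Z) = 7 - Z*(1 + Z) (B(Z) = 7 - (Z + (Z + Z)/(Z + Z))*Z = 7 - (Z + (2*Z)/((2*Z)))*Z = 7 - (Z + (2*Z)*(1/(2*Z)))*Z = 7 - (Z + 1)*Z = 7 - (1 + Z)*Z = 7 - Z*(1 + Z))
(x(395) + (-118212 + 160816)/(129872 + (-49 + 184*(-3)))) + B(-235) = (-54 + (-118212 + 160816)/(129872 + (-49 + 184*(-3)))) + (7 - 1*(-235) - 1*(-235)²) = (-54 + 42604/(129872 + (-49 - 552))) + (7 + 235 - 1*55225) = (-54 + 42604/(129872 - 601)) + (7 + 235 - 55225) = (-54 + 42604/129271) - 54983 = -6938030/129271 - 54983 = -7114645423/129271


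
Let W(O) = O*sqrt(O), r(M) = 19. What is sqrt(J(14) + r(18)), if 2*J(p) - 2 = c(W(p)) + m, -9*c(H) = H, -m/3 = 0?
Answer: sqrt(180 - 7*sqrt(14))/3 ≈ 4.1340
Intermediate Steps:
m = 0 (m = -3*0 = 0)
W(O) = O**(3/2)
c(H) = -H/9
J(p) = 1 - p**(3/2)/18 (J(p) = 1 + (-p**(3/2)/9 + 0)/2 = 1 + (-p**(3/2)/9)/2 = 1 - p**(3/2)/18)
sqrt(J(14) + r(18)) = sqrt((1 - 7*sqrt(14)/9) + 19) = sqrt(20 - 7*sqrt(14)/9)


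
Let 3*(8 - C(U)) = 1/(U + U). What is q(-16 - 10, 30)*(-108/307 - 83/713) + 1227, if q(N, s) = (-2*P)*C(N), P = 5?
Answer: 21589200871/17073498 ≈ 1264.5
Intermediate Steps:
C(U) = 8 - 1/(6*U) (C(U) = 8 - 1/(3*(U + U)) = 8 - 1/(2*U)/3 = 8 - 1/(6*U))
q(N, s) = -80 + 5/(3*N) (q(N, s) = (-2*5)*(8 - 1/(6*N)) = -10*(8 - 1/(6*N)) = -80 + 5/(3*N))
q(-16 - 10, 30)*(-108/307 - 83/713) + 1227 = (-80 + 5/(3*(-16 - 10)))*(-108/307 - 83/713) + 1227 = (-80 + (5/3)/(-26))*(-108*1/307 - 83*1/713) + 1227 = (-80 + (5/3)*(-1/26))*(-108/307 - 83/713) + 1227 = (-80 - 5/78)*(-102485/218891) + 1227 = -6245/78*(-102485/218891) + 1227 = 640018825/17073498 + 1227 = 21589200871/17073498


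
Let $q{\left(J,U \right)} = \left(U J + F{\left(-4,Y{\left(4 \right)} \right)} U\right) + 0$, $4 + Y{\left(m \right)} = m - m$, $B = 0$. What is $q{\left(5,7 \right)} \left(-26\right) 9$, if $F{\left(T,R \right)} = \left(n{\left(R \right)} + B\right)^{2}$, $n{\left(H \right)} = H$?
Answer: $-34398$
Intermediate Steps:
$Y{\left(m \right)} = -4$ ($Y{\left(m \right)} = -4 + \left(m - m\right) = -4 + 0 = -4$)
$F{\left(T,R \right)} = R^{2}$ ($F{\left(T,R \right)} = \left(R + 0\right)^{2} = R^{2}$)
$q{\left(J,U \right)} = 16 U + J U$ ($q{\left(J,U \right)} = \left(U J + \left(-4\right)^{2} U\right) + 0 = \left(J U + 16 U\right) + 0 = \left(16 U + J U\right) + 0 = 16 U + J U$)
$q{\left(5,7 \right)} \left(-26\right) 9 = 7 \left(16 + 5\right) \left(-26\right) 9 = 7 \cdot 21 \left(-26\right) 9 = 147 \left(-26\right) 9 = \left(-3822\right) 9 = -34398$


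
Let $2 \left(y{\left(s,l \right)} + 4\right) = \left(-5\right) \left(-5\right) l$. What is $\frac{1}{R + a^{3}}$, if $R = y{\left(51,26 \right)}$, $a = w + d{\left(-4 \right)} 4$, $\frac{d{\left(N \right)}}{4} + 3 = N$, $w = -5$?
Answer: $- \frac{1}{1601292} \approx -6.245 \cdot 10^{-7}$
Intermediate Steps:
$d{\left(N \right)} = -12 + 4 N$
$y{\left(s,l \right)} = -4 + \frac{25 l}{2}$ ($y{\left(s,l \right)} = -4 + \frac{\left(-5\right) \left(-5\right) l}{2} = -4 + \frac{25 l}{2}$)
$a = -117$ ($a = -5 + \left(-12 + 4 \left(-4\right)\right) 4 = -5 + \left(-12 - 16\right) 4 = -5 - 112 = -117$)
$R = 321$ ($R = -4 + \frac{25}{2} \cdot 26 = -4 + 325 = 321$)
$\frac{1}{R + a^{3}} = \frac{1}{321 + \left(-117\right)^{3}} = \frac{1}{321 - 1601613} = \frac{1}{-1601292} = - \frac{1}{1601292}$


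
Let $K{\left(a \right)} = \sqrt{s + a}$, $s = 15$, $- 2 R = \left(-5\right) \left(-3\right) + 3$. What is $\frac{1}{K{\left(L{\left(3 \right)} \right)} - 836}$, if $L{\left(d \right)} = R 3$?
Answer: $- \frac{209}{174727} - \frac{i \sqrt{3}}{349454} \approx -0.0011962 - 4.9564 \cdot 10^{-6} i$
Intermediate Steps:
$R = -9$ ($R = - \frac{\left(-5\right) \left(-3\right) + 3}{2} = - \frac{15 + 3}{2} = \left(- \frac{1}{2}\right) 18 = -9$)
$L{\left(d \right)} = -27$ ($L{\left(d \right)} = \left(-9\right) 3 = -27$)
$K{\left(a \right)} = \sqrt{15 + a}$
$\frac{1}{K{\left(L{\left(3 \right)} \right)} - 836} = \frac{1}{\sqrt{15 - 27} - 836} = \frac{1}{\sqrt{-12} - 836} = \frac{1}{2 i \sqrt{3} - 836} = \frac{1}{-836 + 2 i \sqrt{3}}$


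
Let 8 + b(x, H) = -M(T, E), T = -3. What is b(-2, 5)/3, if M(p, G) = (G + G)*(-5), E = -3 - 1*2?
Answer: -58/3 ≈ -19.333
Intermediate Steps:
E = -5 (E = -3 - 2 = -5)
M(p, G) = -10*G (M(p, G) = (2*G)*(-5) = -10*G)
b(x, H) = -58 (b(x, H) = -8 - (-10)*(-5) = -8 - 1*50 = -8 - 50 = -58)
b(-2, 5)/3 = -58/3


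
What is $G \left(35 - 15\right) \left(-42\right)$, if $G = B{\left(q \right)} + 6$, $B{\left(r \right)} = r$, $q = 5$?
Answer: $-9240$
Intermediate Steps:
$G = 11$ ($G = 5 + 6 = 11$)
$G \left(35 - 15\right) \left(-42\right) = 11 \left(35 - 15\right) \left(-42\right) = 11 \cdot 20 \left(-42\right) = 11 \left(-840\right) = -9240$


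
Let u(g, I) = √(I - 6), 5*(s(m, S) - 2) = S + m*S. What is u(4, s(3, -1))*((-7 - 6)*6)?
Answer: -156*I*√30/5 ≈ -170.89*I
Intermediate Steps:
s(m, S) = 2 + S/5 + S*m/5 (s(m, S) = 2 + (S + m*S)/5 = 2 + (S + S*m)/5 = 2 + (S/5 + S*m/5) = 2 + S/5 + S*m/5)
u(g, I) = √(-6 + I)
u(4, s(3, -1))*((-7 - 6)*6) = √(-6 + (2 + (⅕)*(-1) + (⅕)*(-1)*3))*((-7 - 6)*6) = √(-6 + (2 - ⅕ - ⅗))*(-13*6) = √(-6 + 6/5)*(-78) = √(-24/5)*(-78) = (2*I*√30/5)*(-78) = -156*I*√30/5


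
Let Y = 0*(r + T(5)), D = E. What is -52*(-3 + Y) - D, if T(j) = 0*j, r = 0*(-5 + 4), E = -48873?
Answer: 49029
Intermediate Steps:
r = 0 (r = 0*(-1) = 0)
T(j) = 0
D = -48873
Y = 0 (Y = 0*(0 + 0) = 0*0 = 0)
-52*(-3 + Y) - D = -52*(-3 + 0) - 1*(-48873) = -52*(-3) + 48873 = 156 + 48873 = 49029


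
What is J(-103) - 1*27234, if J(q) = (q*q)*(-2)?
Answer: -48452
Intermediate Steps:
J(q) = -2*q² (J(q) = q²*(-2) = -2*q²)
J(-103) - 1*27234 = -2*(-103)² - 1*27234 = -2*10609 - 27234 = -21218 - 27234 = -48452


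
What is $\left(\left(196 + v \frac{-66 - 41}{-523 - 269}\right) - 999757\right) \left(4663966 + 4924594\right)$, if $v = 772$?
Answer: $- \frac{948751704917560}{99} \approx -9.5833 \cdot 10^{12}$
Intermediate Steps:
$\left(\left(196 + v \frac{-66 - 41}{-523 - 269}\right) - 999757\right) \left(4663966 + 4924594\right) = \left(\left(196 + 772 \frac{-66 - 41}{-523 - 269}\right) - 999757\right) \left(4663966 + 4924594\right) = \left(\left(196 + 772 \left(- \frac{107}{-792}\right)\right) - 999757\right) 9588560 = \left(\left(196 + 772 \left(\left(-107\right) \left(- \frac{1}{792}\right)\right)\right) - 999757\right) 9588560 = \left(\left(196 + 772 \cdot \frac{107}{792}\right) - 999757\right) 9588560 = \left(\left(196 + \frac{20651}{198}\right) - 999757\right) 9588560 = \left(\frac{59459}{198} - 999757\right) 9588560 = \left(- \frac{197892427}{198}\right) 9588560 = - \frac{948751704917560}{99}$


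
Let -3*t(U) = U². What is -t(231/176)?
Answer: 147/256 ≈ 0.57422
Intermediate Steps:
t(U) = -U²/3
-t(231/176) = -(-1)*(231/176)²/3 = -(-1)*(231*(1/176))²/3 = -(-1)*(21/16)²/3 = -(-1)*441/(3*256) = -1*(-147/256) = 147/256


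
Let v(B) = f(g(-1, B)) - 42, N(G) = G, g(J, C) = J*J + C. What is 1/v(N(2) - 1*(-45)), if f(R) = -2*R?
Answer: -1/138 ≈ -0.0072464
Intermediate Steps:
g(J, C) = C + J² (g(J, C) = J² + C = C + J²)
v(B) = -44 - 2*B (v(B) = -2*(B + (-1)²) - 42 = -2*(B + 1) - 42 = -2*(1 + B) - 42 = (-2 - 2*B) - 42 = -44 - 2*B)
1/v(N(2) - 1*(-45)) = 1/(-44 - 2*(2 - 1*(-45))) = 1/(-44 - 2*(2 + 45)) = 1/(-44 - 2*47) = 1/(-44 - 94) = 1/(-138) = -1/138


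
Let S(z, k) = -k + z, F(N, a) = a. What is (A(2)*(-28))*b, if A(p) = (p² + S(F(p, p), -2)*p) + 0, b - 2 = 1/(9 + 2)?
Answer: -7728/11 ≈ -702.54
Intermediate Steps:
b = 23/11 (b = 2 + 1/(9 + 2) = 2 + 1/11 = 23/11 ≈ 2.0909)
S(z, k) = z - k
A(p) = p² + p*(2 + p) (A(p) = (p² + (p - 1*(-2))*p) + 0 = (p² + (p + 2)*p) + 0 = (p² + (2 + p)*p) + 0 = (p² + p*(2 + p)) + 0 = p² + p*(2 + p))
(A(2)*(-28))*b = ((2*2*(1 + 2))*(-28))*(23/11) = ((2*2*3)*(-28))*(23/11) = (12*(-28))*(23/11) = -336*23/11 = -7728/11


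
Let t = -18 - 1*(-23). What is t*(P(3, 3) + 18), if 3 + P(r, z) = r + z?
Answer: 105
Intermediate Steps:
t = 5 (t = -18 + 23 = 5)
P(r, z) = -3 + r + z (P(r, z) = -3 + (r + z) = -3 + r + z)
t*(P(3, 3) + 18) = 5*((-3 + 3 + 3) + 18) = 5*(3 + 18) = 5*21 = 105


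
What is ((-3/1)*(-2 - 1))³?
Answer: 729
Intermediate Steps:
((-3/1)*(-2 - 1))³ = (-3*1*(-3))³ = (-3*(-3))³ = 9³ = 729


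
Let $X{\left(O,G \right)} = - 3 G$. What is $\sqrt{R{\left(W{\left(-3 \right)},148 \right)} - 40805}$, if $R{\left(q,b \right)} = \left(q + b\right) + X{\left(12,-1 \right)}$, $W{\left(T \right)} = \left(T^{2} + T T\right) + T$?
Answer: $i \sqrt{40639} \approx 201.59 i$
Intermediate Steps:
$W{\left(T \right)} = T + 2 T^{2}$ ($W{\left(T \right)} = \left(T^{2} + T^{2}\right) + T = 2 T^{2} + T = T + 2 T^{2}$)
$R{\left(q,b \right)} = 3 + b + q$ ($R{\left(q,b \right)} = \left(q + b\right) - -3 = \left(b + q\right) + 3 = 3 + b + q$)
$\sqrt{R{\left(W{\left(-3 \right)},148 \right)} - 40805} = \sqrt{\left(3 + 148 - 3 \left(1 + 2 \left(-3\right)\right)\right) - 40805} = \sqrt{\left(3 + 148 - 3 \left(1 - 6\right)\right) - 40805} = \sqrt{\left(3 + 148 - -15\right) - 40805} = \sqrt{\left(3 + 148 + 15\right) - 40805} = \sqrt{166 - 40805} = \sqrt{-40639} = i \sqrt{40639}$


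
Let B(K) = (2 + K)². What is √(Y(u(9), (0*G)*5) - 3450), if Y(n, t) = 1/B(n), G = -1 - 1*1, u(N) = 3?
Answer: I*√86249/5 ≈ 58.736*I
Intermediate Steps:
G = -2 (G = -1 - 1 = -2)
Y(n, t) = (2 + n)⁻² (Y(n, t) = 1/((2 + n)²) = (2 + n)⁻²)
√(Y(u(9), (0*G)*5) - 3450) = √((2 + 3)⁻² - 3450) = √(5⁻² - 3450) = √(1/25 - 3450) = √(-86249/25) = I*√86249/5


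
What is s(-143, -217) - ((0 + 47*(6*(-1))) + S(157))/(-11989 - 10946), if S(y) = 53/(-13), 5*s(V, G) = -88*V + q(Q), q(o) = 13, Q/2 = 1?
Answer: 751167988/298155 ≈ 2519.4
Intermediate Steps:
Q = 2 (Q = 2*1 = 2)
s(V, G) = 13/5 - 88*V/5 (s(V, G) = (-88*V + 13)/5 = (13 - 88*V)/5 = 13/5 - 88*V/5)
S(y) = -53/13 (S(y) = 53*(-1/13) = -53/13)
s(-143, -217) - ((0 + 47*(6*(-1))) + S(157))/(-11989 - 10946) = (13/5 - 88/5*(-143)) - ((0 + 47*(6*(-1))) - 53/13)/(-11989 - 10946) = (13/5 + 12584/5) - ((0 + 47*(-6)) - 53/13)/(-22935) = 12597/5 - ((0 - 282) - 53/13)*(-1)/22935 = 12597/5 - (-282 - 53/13)*(-1)/22935 = 12597/5 - (-3719)*(-1)/(13*22935) = 12597/5 - 1*3719/298155 = 12597/5 - 3719/298155 = 751167988/298155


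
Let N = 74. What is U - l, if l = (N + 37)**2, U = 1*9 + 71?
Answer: -12241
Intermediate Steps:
U = 80 (U = 9 + 71 = 80)
l = 12321 (l = (74 + 37)**2 = 111**2 = 12321)
U - l = 80 - 1*12321 = 80 - 12321 = -12241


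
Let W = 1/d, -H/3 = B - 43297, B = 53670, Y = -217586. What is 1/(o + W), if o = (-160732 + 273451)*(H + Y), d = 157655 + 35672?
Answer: -193327/5419686372433664 ≈ -3.5671e-11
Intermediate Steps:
H = -31119 (H = -3*(53670 - 43297) = -3*10373 = -31119)
d = 193327
W = 1/193327 ≈ 5.1726e-6
o = -28033778895 (o = (-160732 + 273451)*(-31119 - 217586) = 112719*(-248705) = -28033778895)
1/(o + W) = 1/(-28033778895 + 1/193327) = 1/(-5419686372433664/193327) = -193327/5419686372433664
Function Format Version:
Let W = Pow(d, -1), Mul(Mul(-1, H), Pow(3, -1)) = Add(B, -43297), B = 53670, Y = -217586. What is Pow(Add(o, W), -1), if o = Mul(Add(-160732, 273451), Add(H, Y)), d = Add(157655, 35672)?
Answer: Rational(-193327, 5419686372433664) ≈ -3.5671e-11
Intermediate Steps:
H = -31119 (H = Mul(-3, Add(53670, -43297)) = Mul(-3, 10373) = -31119)
d = 193327
W = Rational(1, 193327) (W = Pow(193327, -1) = Rational(1, 193327) ≈ 5.1726e-6)
o = -28033778895 (o = Mul(Add(-160732, 273451), Add(-31119, -217586)) = Mul(112719, -248705) = -28033778895)
Pow(Add(o, W), -1) = Pow(Add(-28033778895, Rational(1, 193327)), -1) = Pow(Rational(-5419686372433664, 193327), -1) = Rational(-193327, 5419686372433664)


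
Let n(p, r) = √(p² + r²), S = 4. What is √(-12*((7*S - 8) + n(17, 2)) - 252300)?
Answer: 2*√(-63135 - 3*√293) ≈ 502.74*I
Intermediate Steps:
√(-12*((7*S - 8) + n(17, 2)) - 252300) = √(-12*((7*4 - 8) + √(17² + 2²)) - 252300) = √(-12*((28 - 8) + √(289 + 4)) - 252300) = √(-12*(20 + √293) - 252300) = √((-240 - 12*√293) - 252300) = √(-252540 - 12*√293)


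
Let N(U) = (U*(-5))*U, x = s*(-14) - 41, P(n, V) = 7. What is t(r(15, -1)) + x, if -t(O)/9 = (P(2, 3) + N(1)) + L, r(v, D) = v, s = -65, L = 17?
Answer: 698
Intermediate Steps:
x = 869 (x = -65*(-14) - 41 = 910 - 41 = 869)
N(U) = -5*U² (N(U) = (-5*U)*U = -5*U²)
t(O) = -171 (t(O) = -9*((7 - 5*1²) + 17) = -9*((7 - 5*1) + 17) = -9*((7 - 5) + 17) = -9*(2 + 17) = -9*19 = -171)
t(r(15, -1)) + x = -171 + 869 = 698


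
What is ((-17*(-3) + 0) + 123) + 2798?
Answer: 2972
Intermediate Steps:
((-17*(-3) + 0) + 123) + 2798 = ((51 + 0) + 123) + 2798 = (51 + 123) + 2798 = 174 + 2798 = 2972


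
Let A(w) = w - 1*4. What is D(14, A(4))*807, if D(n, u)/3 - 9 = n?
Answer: 55683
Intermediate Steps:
A(w) = -4 + w (A(w) = w - 4 = -4 + w)
D(n, u) = 27 + 3*n
D(14, A(4))*807 = (27 + 3*14)*807 = (27 + 42)*807 = 69*807 = 55683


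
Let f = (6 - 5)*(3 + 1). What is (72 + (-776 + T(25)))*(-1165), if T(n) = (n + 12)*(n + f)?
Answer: -429885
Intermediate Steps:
f = 4 (f = 1*4 = 4)
T(n) = (4 + n)*(12 + n) (T(n) = (n + 12)*(n + 4) = (12 + n)*(4 + n) = (4 + n)*(12 + n))
(72 + (-776 + T(25)))*(-1165) = (72 + (-776 + (48 + 25² + 16*25)))*(-1165) = (72 + (-776 + (48 + 625 + 400)))*(-1165) = (72 + (-776 + 1073))*(-1165) = (72 + 297)*(-1165) = 369*(-1165) = -429885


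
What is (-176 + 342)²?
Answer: 27556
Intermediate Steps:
(-176 + 342)² = 166² = 27556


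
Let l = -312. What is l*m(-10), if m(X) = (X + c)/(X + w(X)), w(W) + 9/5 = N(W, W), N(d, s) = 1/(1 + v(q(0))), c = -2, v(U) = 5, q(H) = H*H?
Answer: -112320/349 ≈ -321.83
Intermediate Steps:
q(H) = H**2
N(d, s) = 1/6 (N(d, s) = 1/(1 + 5) = 1/6)
w(W) = -49/30 (w(W) = -9/5 + 1/6 = -49/30)
m(X) = (-2 + X)/(-49/30 + X) (m(X) = (X - 2)/(X - 49/30) = (-2 + X)/(-49/30 + X))
l*m(-10) = -9360*(-2 - 10)/(-49 + 30*(-10)) = -9360*(-12)/(-49 - 300) = -9360*(-12)/(-349) = -9360*(-1)*(-12)/349 = -312*360/349 = -112320/349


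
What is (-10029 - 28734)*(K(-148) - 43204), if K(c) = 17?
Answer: 1674057681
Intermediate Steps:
(-10029 - 28734)*(K(-148) - 43204) = (-10029 - 28734)*(17 - 43204) = -38763*(-43187) = 1674057681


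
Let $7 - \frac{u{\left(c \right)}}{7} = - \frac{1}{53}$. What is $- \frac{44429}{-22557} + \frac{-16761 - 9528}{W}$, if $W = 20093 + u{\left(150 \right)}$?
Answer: $\frac{16000372088}{24080341881} \approx 0.66446$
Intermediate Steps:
$u{\left(c \right)} = \frac{2604}{53}$ ($u{\left(c \right)} = 49 - 7 \left(- \frac{1}{53}\right) = 49 - 7 \left(\left(-1\right) \frac{1}{53}\right) = 49 - - \frac{7}{53} = 49 + \frac{7}{53} = \frac{2604}{53}$)
$W = \frac{1067533}{53}$ ($W = 20093 + \frac{2604}{53} = \frac{1067533}{53} \approx 20142.0$)
$- \frac{44429}{-22557} + \frac{-16761 - 9528}{W} = - \frac{44429}{-22557} + \frac{-16761 - 9528}{\frac{1067533}{53}} = \left(-44429\right) \left(- \frac{1}{22557}\right) - \frac{1393317}{1067533} = \frac{44429}{22557} - \frac{1393317}{1067533} = \frac{16000372088}{24080341881}$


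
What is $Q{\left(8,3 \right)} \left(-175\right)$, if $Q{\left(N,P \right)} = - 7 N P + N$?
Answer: $28000$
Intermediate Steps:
$Q{\left(N,P \right)} = N - 7 N P$ ($Q{\left(N,P \right)} = - 7 N P + N = N - 7 N P$)
$Q{\left(8,3 \right)} \left(-175\right) = 8 \left(1 - 21\right) \left(-175\right) = 8 \left(-20\right) \left(-175\right) = \left(-160\right) \left(-175\right) = 28000$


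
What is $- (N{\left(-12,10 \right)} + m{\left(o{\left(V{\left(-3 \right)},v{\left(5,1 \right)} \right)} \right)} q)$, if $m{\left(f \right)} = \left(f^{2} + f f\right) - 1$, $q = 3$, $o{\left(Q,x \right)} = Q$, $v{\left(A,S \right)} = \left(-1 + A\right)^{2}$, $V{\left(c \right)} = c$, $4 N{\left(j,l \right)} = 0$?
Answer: $-51$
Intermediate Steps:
$N{\left(j,l \right)} = 0$ ($N{\left(j,l \right)} = \frac{1}{4} \cdot 0 = 0$)
$m{\left(f \right)} = -1 + 2 f^{2}$ ($m{\left(f \right)} = \left(f^{2} + f^{2}\right) - 1 = 2 f^{2} - 1 = -1 + 2 f^{2}$)
$- (N{\left(-12,10 \right)} + m{\left(o{\left(V{\left(-3 \right)},v{\left(5,1 \right)} \right)} \right)} q) = - (0 + \left(-1 + 2 \left(-3\right)^{2}\right) 3) = - (0 + \left(-1 + 2 \cdot 9\right) 3) = - (0 + \left(-1 + 18\right) 3) = - (0 + 17 \cdot 3) = - (0 + 51) = \left(-1\right) 51 = -51$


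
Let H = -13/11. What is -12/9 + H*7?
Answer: -317/33 ≈ -9.6061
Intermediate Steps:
H = -13/11 (H = -13*1/11 = -13/11 ≈ -1.1818)
-12/9 + H*7 = -12/9 - 13/11*7 = -12*1/9 - 91/11 = -4/3 - 91/11 = -317/33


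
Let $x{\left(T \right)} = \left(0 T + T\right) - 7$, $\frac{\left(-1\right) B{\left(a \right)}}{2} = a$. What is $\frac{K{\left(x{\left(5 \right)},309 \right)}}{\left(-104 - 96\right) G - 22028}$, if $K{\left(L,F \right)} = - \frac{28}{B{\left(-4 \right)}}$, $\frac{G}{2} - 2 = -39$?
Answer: $\frac{7}{14456} \approx 0.00048423$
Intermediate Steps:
$G = -74$ ($G = 4 + 2 \left(-39\right) = 4 - 78 = -74$)
$B{\left(a \right)} = - 2 a$
$x{\left(T \right)} = -7 + T$ ($x{\left(T \right)} = \left(0 + T\right) - 7 = T - 7 = -7 + T$)
$K{\left(L,F \right)} = - \frac{7}{2}$ ($K{\left(L,F \right)} = - \frac{28}{\left(-2\right) \left(-4\right)} = - \frac{28}{8} = \left(-28\right) \frac{1}{8} = - \frac{7}{2}$)
$\frac{K{\left(x{\left(5 \right)},309 \right)}}{\left(-104 - 96\right) G - 22028} = - \frac{7}{2 \left(\left(-104 - 96\right) \left(-74\right) - 22028\right)} = - \frac{7}{2 \left(\left(-200\right) \left(-74\right) - 22028\right)} = - \frac{7}{2 \left(14800 - 22028\right)} = - \frac{7}{2 \left(-7228\right)} = \left(- \frac{7}{2}\right) \left(- \frac{1}{7228}\right) = \frac{7}{14456}$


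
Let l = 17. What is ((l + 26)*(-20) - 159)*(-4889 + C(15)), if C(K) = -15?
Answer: 4997176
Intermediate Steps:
((l + 26)*(-20) - 159)*(-4889 + C(15)) = ((17 + 26)*(-20) - 159)*(-4889 - 15) = (43*(-20) - 159)*(-4904) = (-860 - 159)*(-4904) = -1019*(-4904) = 4997176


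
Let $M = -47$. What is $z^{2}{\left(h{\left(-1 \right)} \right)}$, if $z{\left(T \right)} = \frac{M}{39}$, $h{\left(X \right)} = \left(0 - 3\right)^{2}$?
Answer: $\frac{2209}{1521} \approx 1.4523$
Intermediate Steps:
$h{\left(X \right)} = 9$ ($h{\left(X \right)} = \left(-3\right)^{2} = 9$)
$z{\left(T \right)} = - \frac{47}{39}$
$z^{2}{\left(h{\left(-1 \right)} \right)} = \left(- \frac{47}{39}\right)^{2} = \frac{2209}{1521}$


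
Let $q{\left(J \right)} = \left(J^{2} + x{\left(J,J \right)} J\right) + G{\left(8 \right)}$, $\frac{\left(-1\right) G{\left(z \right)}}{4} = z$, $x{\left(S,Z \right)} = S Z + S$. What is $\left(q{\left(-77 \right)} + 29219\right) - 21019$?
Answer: $-436507$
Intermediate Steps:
$x{\left(S,Z \right)} = S + S Z$
$G{\left(z \right)} = - 4 z$
$q{\left(J \right)} = -32 + J^{2} + J^{2} \left(1 + J\right)$ ($q{\left(J \right)} = \left(J^{2} + J \left(1 + J\right) J\right) - 32 = \left(J^{2} + J^{2} \left(1 + J\right)\right) - 32 = -32 + J^{2} + J^{2} \left(1 + J\right)$)
$\left(q{\left(-77 \right)} + 29219\right) - 21019 = \left(\left(-32 + \left(-77\right)^{3} + 2 \left(-77\right)^{2}\right) + 29219\right) - 21019 = \left(\left(-32 - 456533 + 2 \cdot 5929\right) + 29219\right) - 21019 = \left(\left(-32 - 456533 + 11858\right) + 29219\right) - 21019 = \left(-444707 + 29219\right) - 21019 = -415488 - 21019 = -436507$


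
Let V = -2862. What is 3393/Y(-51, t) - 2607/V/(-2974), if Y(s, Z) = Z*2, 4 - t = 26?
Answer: -1203330533/15604578 ≈ -77.114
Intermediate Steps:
t = -22 (t = 4 - 1*26 = 4 - 26 = -22)
Y(s, Z) = 2*Z
3393/Y(-51, t) - 2607/V/(-2974) = 3393/((2*(-22))) - 2607/(-2862)/(-2974) = 3393/(-44) - 2607*(-1/2862)*(-1/2974) = 3393*(-1/44) + (869/954)*(-1/2974) = -3393/44 - 869/2837196 = -1203330533/15604578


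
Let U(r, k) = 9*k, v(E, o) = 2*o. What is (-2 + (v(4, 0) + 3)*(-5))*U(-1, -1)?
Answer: 153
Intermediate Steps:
(-2 + (v(4, 0) + 3)*(-5))*U(-1, -1) = (-2 + (2*0 + 3)*(-5))*(9*(-1)) = (-2 + (0 + 3)*(-5))*(-9) = (-2 + 3*(-5))*(-9) = (-2 - 15)*(-9) = -17*(-9) = 153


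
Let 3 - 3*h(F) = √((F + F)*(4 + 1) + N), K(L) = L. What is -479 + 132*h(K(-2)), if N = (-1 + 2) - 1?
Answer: -347 - 88*I*√5 ≈ -347.0 - 196.77*I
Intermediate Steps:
N = 0 (N = 1 - 1 = 0)
h(F) = 1 - √10*√F/3 (h(F) = 1 - √((F + F)*(4 + 1) + 0)/3 = 1 - √((2*F)*5 + 0)/3 = 1 - √(10*F + 0)/3 = 1 - √10*√F/3)
-479 + 132*h(K(-2)) = -479 + 132*(1 - √10*√(-2)/3) = -479 + 132*(1 - √10*I*√2/3) = -479 + 132*(1 - 2*I*√5/3) = -479 + (132 - 88*I*√5) = -347 - 88*I*√5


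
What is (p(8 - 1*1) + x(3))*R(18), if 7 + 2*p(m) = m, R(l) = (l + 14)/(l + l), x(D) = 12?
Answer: 32/3 ≈ 10.667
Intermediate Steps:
R(l) = (14 + l)/(2*l) (R(l) = (14 + l)/((2*l)) = (14 + l)*(1/(2*l)) = (14 + l)/(2*l))
p(m) = -7/2 + m/2
(p(8 - 1*1) + x(3))*R(18) = ((-7/2 + (8 - 1*1)/2) + 12)*((½)*(14 + 18)/18) = ((-7/2 + (8 - 1)/2) + 12)*((½)*(1/18)*32) = ((-7/2 + (½)*7) + 12)*(8/9) = ((-7/2 + 7/2) + 12)*(8/9) = (0 + 12)*(8/9) = 12*(8/9) = 32/3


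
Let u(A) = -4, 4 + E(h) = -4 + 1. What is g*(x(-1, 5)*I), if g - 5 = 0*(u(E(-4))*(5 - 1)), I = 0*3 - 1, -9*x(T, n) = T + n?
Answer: 20/9 ≈ 2.2222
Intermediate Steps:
E(h) = -7 (E(h) = -4 + (-4 + 1) = -4 - 3 = -7)
x(T, n) = -T/9 - n/9 (x(T, n) = -(T + n)/9 = -T/9 - n/9)
I = -1 (I = 0 - 1 = -1)
g = 5 (g = 5 + 0*(-4*(5 - 1)) = 5 + 0*(-4*4) = 5 + 0*(-16) = 5 + 0 = 5)
g*(x(-1, 5)*I) = 5*((-⅑*(-1) - ⅑*5)*(-1)) = 5*((⅑ - 5/9)*(-1)) = 5*(-4/9*(-1)) = 5*(4/9) = 20/9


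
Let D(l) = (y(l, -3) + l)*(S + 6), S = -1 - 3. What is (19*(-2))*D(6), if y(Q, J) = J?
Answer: -228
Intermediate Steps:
S = -4
D(l) = -6 + 2*l (D(l) = (-3 + l)*(-4 + 6) = (-3 + l)*2 = -6 + 2*l)
(19*(-2))*D(6) = (19*(-2))*(-6 + 2*6) = -38*(-6 + 12) = -38*6 = -228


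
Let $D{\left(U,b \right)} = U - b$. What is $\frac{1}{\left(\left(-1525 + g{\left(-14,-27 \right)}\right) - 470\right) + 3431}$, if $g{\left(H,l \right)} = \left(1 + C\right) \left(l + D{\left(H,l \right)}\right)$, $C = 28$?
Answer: $\frac{1}{1030} \approx 0.00097087$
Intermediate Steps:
$g{\left(H,l \right)} = 29 H$ ($g{\left(H,l \right)} = \left(1 + 28\right) \left(l + \left(H - l\right)\right) = 29 H$)
$\frac{1}{\left(\left(-1525 + g{\left(-14,-27 \right)}\right) - 470\right) + 3431} = \frac{1}{\left(\left(-1525 + 29 \left(-14\right)\right) - 470\right) + 3431} = \frac{1}{\left(\left(-1525 - 406\right) - 470\right) + 3431} = \frac{1}{\left(-1931 - 470\right) + 3431} = \frac{1}{-2401 + 3431} = \frac{1}{1030}$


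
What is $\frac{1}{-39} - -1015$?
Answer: $\frac{39584}{39} \approx 1015.0$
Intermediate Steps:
$\frac{1}{-39} - -1015 = - \frac{1}{39} + 1015 = \frac{39584}{39}$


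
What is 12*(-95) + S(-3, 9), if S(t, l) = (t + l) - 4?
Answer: -1138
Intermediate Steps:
S(t, l) = -4 + l + t (S(t, l) = (l + t) - 4 = -4 + l + t)
12*(-95) + S(-3, 9) = 12*(-95) + (-4 + 9 - 3) = -1140 + 2 = -1138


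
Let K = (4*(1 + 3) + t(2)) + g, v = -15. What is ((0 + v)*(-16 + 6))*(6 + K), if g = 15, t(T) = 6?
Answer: 6450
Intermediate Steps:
K = 37 (K = (4*(1 + 3) + 6) + 15 = (4*4 + 6) + 15 = (16 + 6) + 15 = 22 + 15 = 37)
((0 + v)*(-16 + 6))*(6 + K) = ((0 - 15)*(-16 + 6))*(6 + 37) = -15*(-10)*43 = 150*43 = 6450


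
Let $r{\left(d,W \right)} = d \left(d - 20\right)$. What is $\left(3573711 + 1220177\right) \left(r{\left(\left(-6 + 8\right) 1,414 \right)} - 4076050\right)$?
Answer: $-19540299762368$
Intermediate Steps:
$r{\left(d,W \right)} = d \left(-20 + d\right)$
$\left(3573711 + 1220177\right) \left(r{\left(\left(-6 + 8\right) 1,414 \right)} - 4076050\right) = \left(3573711 + 1220177\right) \left(\left(-6 + 8\right) 1 \left(-20 + \left(-6 + 8\right) 1\right) - 4076050\right) = 4793888 \left(2 \cdot 1 \left(-20 + 2 \cdot 1\right) - 4076050\right) = 4793888 \left(2 \left(-20 + 2\right) - 4076050\right) = 4793888 \left(2 \left(-18\right) - 4076050\right) = 4793888 \left(-36 - 4076050\right) = 4793888 \left(-4076086\right) = -19540299762368$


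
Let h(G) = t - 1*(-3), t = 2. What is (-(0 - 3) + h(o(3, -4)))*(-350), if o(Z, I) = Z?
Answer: -2800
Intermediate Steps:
h(G) = 5 (h(G) = 2 - 1*(-3) = 2 + 3 = 5)
(-(0 - 3) + h(o(3, -4)))*(-350) = (-(0 - 3) + 5)*(-350) = (-(-3) + 5)*(-350) = (-1*(-3) + 5)*(-350) = (3 + 5)*(-350) = 8*(-350) = -2800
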